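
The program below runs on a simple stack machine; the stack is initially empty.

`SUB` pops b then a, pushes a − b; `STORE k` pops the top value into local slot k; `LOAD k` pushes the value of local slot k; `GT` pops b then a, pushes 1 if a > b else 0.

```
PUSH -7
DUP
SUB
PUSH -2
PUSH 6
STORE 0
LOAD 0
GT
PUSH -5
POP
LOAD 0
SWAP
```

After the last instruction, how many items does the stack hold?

PUSH -7 : -7
DUP     : -7 -7
SUB     : 0
PUSH -2 : 0 -2
PUSH 6  : 0 -2 6
STORE 0 : 0 -2
LOAD 0  : 0 -2 6
GT      : 0 0
PUSH -5 : 0 0 -5
POP     : 0 0
LOAD 0  : 0 0 6
SWAP    : 0 6 0

3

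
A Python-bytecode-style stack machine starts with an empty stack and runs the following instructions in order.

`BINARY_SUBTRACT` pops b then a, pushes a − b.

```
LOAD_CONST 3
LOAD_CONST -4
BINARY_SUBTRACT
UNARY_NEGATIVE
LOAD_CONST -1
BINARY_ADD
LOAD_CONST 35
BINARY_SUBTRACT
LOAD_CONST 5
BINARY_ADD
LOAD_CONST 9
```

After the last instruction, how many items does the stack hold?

2

LOAD_CONST 3    -> 3
LOAD_CONST -4   -> 3 -4
BINARY_SUBTRACT -> 7
UNARY_NEGATIVE  -> -7
LOAD_CONST -1   -> -7 -1
BINARY_ADD      -> -8
LOAD_CONST 35   -> -8 35
BINARY_SUBTRACT -> -43
LOAD_CONST 5    -> -43 5
BINARY_ADD      -> -38
LOAD_CONST 9    -> -38 9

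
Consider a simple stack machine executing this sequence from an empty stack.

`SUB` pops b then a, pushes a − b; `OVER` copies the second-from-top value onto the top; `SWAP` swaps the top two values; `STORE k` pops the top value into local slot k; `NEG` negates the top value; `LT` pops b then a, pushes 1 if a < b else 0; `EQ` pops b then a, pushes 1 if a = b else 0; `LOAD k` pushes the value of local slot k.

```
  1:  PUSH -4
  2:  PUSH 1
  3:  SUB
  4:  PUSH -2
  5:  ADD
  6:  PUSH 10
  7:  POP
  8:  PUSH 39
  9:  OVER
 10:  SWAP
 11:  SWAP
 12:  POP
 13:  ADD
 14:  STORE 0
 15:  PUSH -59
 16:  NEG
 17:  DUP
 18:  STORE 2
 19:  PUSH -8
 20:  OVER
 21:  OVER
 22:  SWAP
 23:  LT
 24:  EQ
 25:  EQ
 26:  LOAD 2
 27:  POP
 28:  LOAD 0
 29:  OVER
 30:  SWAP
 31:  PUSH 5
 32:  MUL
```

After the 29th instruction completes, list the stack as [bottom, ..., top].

PUSH -4  : -4
PUSH 1   : -4 1
SUB      : -5
PUSH -2  : -5 -2
ADD      : -7
PUSH 10  : -7 10
POP      : -7
PUSH 39  : -7 39
OVER     : -7 39 -7
SWAP     : -7 -7 39
SWAP     : -7 39 -7
POP      : -7 39
ADD      : 32
STORE 0  : (empty)
PUSH -59 : -59
NEG      : 59
DUP      : 59 59
STORE 2  : 59
PUSH -8  : 59 -8
OVER     : 59 -8 59
OVER     : 59 -8 59 -8
SWAP     : 59 -8 -8 59
LT       : 59 -8 1
EQ       : 59 0
EQ       : 0
LOAD 2   : 0 59
POP      : 0
LOAD 0   : 0 32
OVER     : 0 32 0

[0, 32, 0]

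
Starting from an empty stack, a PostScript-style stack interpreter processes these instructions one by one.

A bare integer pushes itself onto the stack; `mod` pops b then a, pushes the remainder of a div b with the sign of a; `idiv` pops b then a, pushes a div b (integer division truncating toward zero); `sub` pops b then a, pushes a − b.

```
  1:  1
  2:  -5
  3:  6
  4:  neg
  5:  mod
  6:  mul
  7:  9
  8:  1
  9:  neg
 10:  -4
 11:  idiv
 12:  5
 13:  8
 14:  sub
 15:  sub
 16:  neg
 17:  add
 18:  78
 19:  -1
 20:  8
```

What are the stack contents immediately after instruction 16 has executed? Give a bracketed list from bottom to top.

1    : [1]
-5   : [1, -5]
6    : [1, -5, 6]
neg  : [1, -5, -6]
mod  : [1, -5]
mul  : [-5]
9    : [-5, 9]
1    : [-5, 9, 1]
neg  : [-5, 9, -1]
-4   : [-5, 9, -1, -4]
idiv : [-5, 9, 0]
5    : [-5, 9, 0, 5]
8    : [-5, 9, 0, 5, 8]
sub  : [-5, 9, 0, -3]
sub  : [-5, 9, 3]
neg  : [-5, 9, -3]

[-5, 9, -3]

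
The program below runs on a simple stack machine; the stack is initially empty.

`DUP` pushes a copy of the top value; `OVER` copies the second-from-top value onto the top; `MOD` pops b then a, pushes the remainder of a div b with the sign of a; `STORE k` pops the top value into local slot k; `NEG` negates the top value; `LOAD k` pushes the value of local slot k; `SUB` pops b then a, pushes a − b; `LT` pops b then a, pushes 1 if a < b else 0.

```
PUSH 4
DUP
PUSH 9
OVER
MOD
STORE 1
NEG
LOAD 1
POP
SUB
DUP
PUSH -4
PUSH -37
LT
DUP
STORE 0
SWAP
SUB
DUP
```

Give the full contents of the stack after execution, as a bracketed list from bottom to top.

[8, -8, -8]

PUSH 4   -> [4]
DUP      -> [4, 4]
PUSH 9   -> [4, 4, 9]
OVER     -> [4, 4, 9, 4]
MOD      -> [4, 4, 1]
STORE 1  -> [4, 4]
NEG      -> [4, -4]
LOAD 1   -> [4, -4, 1]
POP      -> [4, -4]
SUB      -> [8]
DUP      -> [8, 8]
PUSH -4  -> [8, 8, -4]
PUSH -37 -> [8, 8, -4, -37]
LT       -> [8, 8, 0]
DUP      -> [8, 8, 0, 0]
STORE 0  -> [8, 8, 0]
SWAP     -> [8, 0, 8]
SUB      -> [8, -8]
DUP      -> [8, -8, -8]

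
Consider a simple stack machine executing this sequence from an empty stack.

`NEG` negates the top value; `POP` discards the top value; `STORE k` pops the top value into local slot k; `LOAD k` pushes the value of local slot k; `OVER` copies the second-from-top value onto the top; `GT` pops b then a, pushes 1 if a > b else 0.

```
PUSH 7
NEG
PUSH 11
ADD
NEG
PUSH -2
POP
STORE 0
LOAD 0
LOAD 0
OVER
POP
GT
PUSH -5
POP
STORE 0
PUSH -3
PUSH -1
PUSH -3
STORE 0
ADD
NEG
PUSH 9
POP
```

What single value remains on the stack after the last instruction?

4

PUSH 7  -> 7
NEG     -> -7
PUSH 11 -> -7 11
ADD     -> 4
NEG     -> -4
PUSH -2 -> -4 -2
POP     -> -4
STORE 0 -> (empty)
LOAD 0  -> -4
LOAD 0  -> -4 -4
OVER    -> -4 -4 -4
POP     -> -4 -4
GT      -> 0
PUSH -5 -> 0 -5
POP     -> 0
STORE 0 -> (empty)
PUSH -3 -> -3
PUSH -1 -> -3 -1
PUSH -3 -> -3 -1 -3
STORE 0 -> -3 -1
ADD     -> -4
NEG     -> 4
PUSH 9  -> 4 9
POP     -> 4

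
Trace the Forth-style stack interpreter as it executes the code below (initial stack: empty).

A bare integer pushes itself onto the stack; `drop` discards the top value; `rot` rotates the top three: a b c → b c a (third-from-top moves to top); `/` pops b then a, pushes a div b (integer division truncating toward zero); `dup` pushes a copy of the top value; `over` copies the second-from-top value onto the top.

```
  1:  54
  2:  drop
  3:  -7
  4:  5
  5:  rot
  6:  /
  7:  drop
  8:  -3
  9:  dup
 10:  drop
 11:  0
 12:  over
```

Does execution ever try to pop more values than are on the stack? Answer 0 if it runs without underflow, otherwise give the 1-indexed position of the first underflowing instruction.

5

54    [54]
drop  []
-7    [-7]
5     [-7, 5]
rot  — needs 3 operands, stack has 2 → underflow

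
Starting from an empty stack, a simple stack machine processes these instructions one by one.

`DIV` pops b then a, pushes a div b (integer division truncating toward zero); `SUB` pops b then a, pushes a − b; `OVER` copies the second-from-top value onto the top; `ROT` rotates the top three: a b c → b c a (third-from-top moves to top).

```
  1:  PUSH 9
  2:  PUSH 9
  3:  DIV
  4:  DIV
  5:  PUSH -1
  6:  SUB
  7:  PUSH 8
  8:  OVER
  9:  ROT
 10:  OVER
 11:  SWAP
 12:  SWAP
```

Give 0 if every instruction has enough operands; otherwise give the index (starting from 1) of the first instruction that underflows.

PUSH 9  9
PUSH 9  9 9
DIV     1
DIV  — needs 2 operands, stack has 1 → underflow

4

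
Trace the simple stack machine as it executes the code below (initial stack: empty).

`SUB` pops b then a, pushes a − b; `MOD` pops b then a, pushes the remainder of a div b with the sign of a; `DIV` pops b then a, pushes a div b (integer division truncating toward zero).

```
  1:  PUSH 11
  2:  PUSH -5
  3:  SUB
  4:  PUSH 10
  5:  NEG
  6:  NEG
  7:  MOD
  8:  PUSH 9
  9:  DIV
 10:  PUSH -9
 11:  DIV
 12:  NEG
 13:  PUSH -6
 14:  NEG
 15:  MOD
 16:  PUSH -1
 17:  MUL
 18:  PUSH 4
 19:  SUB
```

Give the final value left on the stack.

-4

PUSH 11 → [11]
PUSH -5 → [11, -5]
SUB     → [16]
PUSH 10 → [16, 10]
NEG     → [16, -10]
NEG     → [16, 10]
MOD     → [6]
PUSH 9  → [6, 9]
DIV     → [0]
PUSH -9 → [0, -9]
DIV     → [0]
NEG     → [0]
PUSH -6 → [0, -6]
NEG     → [0, 6]
MOD     → [0]
PUSH -1 → [0, -1]
MUL     → [0]
PUSH 4  → [0, 4]
SUB     → [-4]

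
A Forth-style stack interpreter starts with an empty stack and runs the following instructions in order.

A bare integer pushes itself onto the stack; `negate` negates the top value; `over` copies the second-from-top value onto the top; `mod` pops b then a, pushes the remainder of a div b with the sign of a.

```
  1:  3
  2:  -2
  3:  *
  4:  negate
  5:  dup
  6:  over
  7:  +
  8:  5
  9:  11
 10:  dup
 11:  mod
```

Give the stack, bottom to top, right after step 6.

3      -> 3
-2     -> 3 -2
*      -> -6
negate -> 6
dup    -> 6 6
over   -> 6 6 6

[6, 6, 6]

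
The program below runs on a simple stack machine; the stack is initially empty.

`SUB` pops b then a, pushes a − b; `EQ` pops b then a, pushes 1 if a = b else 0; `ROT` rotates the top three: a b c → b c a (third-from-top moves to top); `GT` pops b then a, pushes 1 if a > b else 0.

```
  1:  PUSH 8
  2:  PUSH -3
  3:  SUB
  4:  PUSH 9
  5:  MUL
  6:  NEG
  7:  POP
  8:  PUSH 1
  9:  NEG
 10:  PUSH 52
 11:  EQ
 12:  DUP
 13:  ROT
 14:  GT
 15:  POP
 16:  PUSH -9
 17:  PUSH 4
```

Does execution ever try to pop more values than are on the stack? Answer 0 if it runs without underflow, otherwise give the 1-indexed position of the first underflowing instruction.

13

PUSH 8  : 8
PUSH -3 : 8 -3
SUB     : 11
PUSH 9  : 11 9
MUL     : 99
NEG     : -99
POP     : (empty)
PUSH 1  : 1
NEG     : -1
PUSH 52 : -1 52
EQ      : 0
DUP     : 0 0
ROT  — needs 3 operands, stack has 2 → underflow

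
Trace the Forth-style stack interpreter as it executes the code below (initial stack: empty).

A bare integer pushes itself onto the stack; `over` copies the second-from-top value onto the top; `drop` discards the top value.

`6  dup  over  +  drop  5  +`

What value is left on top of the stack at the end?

11

6     6
dup   6 6
over  6 6 6
+     6 12
drop  6
5     6 5
+     11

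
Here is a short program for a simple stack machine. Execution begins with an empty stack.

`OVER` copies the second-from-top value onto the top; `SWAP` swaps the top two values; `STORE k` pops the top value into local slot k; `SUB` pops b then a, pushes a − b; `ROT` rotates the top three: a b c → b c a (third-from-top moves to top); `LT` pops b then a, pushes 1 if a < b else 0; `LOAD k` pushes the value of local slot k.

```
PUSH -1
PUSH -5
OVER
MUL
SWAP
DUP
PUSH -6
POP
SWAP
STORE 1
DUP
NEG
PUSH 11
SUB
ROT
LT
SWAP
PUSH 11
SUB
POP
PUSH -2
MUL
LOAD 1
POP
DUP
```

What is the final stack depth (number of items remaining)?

2

PUSH -1 → -1
PUSH -5 → -1 -5
OVER    → -1 -5 -1
MUL     → -1 5
SWAP    → 5 -1
DUP     → 5 -1 -1
PUSH -6 → 5 -1 -1 -6
POP     → 5 -1 -1
SWAP    → 5 -1 -1
STORE 1 → 5 -1
DUP     → 5 -1 -1
NEG     → 5 -1 1
PUSH 11 → 5 -1 1 11
SUB     → 5 -1 -10
ROT     → -1 -10 5
LT      → -1 1
SWAP    → 1 -1
PUSH 11 → 1 -1 11
SUB     → 1 -12
POP     → 1
PUSH -2 → 1 -2
MUL     → -2
LOAD 1  → -2 -1
POP     → -2
DUP     → -2 -2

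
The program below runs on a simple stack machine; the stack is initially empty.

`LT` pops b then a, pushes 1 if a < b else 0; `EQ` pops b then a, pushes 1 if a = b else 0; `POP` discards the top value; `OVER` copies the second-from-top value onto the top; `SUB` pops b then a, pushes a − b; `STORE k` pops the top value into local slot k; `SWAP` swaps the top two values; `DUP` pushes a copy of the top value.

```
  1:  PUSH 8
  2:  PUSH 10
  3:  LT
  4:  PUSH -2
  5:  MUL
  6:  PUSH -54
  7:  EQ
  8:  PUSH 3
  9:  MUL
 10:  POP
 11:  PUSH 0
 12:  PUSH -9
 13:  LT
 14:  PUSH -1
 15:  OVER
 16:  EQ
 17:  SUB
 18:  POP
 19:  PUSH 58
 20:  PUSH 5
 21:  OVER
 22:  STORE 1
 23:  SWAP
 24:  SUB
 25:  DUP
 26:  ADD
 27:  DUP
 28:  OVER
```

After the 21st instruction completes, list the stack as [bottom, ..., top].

[58, 5, 58]

PUSH 8   → 8
PUSH 10  → 8 10
LT       → 1
PUSH -2  → 1 -2
MUL      → -2
PUSH -54 → -2 -54
EQ       → 0
PUSH 3   → 0 3
MUL      → 0
POP      → (empty)
PUSH 0   → 0
PUSH -9  → 0 -9
LT       → 0
PUSH -1  → 0 -1
OVER     → 0 -1 0
EQ       → 0 0
SUB      → 0
POP      → (empty)
PUSH 58  → 58
PUSH 5   → 58 5
OVER     → 58 5 58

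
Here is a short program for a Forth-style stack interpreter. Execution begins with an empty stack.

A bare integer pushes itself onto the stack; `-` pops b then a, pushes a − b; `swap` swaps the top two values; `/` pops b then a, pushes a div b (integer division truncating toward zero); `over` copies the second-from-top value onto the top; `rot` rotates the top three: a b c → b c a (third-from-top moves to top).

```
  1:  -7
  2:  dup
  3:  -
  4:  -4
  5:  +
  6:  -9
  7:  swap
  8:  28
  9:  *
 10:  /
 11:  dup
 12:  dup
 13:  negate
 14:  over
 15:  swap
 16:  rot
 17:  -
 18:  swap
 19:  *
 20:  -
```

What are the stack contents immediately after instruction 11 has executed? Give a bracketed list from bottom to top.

[0, 0]

-7   → -7
dup  → -7 -7
-    → 0
-4   → 0 -4
+    → -4
-9   → -4 -9
swap → -9 -4
28   → -9 -4 28
*    → -9 -112
/    → 0
dup  → 0 0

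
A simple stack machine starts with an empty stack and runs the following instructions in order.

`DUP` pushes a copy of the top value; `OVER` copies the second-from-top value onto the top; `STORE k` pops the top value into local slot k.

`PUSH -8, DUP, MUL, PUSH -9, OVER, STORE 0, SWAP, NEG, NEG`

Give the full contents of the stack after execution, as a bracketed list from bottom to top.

PUSH -8 -> -8
DUP     -> -8 -8
MUL     -> 64
PUSH -9 -> 64 -9
OVER    -> 64 -9 64
STORE 0 -> 64 -9
SWAP    -> -9 64
NEG     -> -9 -64
NEG     -> -9 64

[-9, 64]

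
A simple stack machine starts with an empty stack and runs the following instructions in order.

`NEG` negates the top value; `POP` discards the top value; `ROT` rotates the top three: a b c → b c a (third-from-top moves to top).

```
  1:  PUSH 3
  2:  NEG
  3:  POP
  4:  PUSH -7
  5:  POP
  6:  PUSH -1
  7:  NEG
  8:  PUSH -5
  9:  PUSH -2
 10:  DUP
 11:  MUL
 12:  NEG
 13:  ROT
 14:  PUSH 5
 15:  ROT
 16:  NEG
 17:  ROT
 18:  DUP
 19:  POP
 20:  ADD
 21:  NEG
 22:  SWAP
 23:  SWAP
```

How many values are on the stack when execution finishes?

3

PUSH 3  : [3]
NEG     : [-3]
POP     : []
PUSH -7 : [-7]
POP     : []
PUSH -1 : [-1]
NEG     : [1]
PUSH -5 : [1, -5]
PUSH -2 : [1, -5, -2]
DUP     : [1, -5, -2, -2]
MUL     : [1, -5, 4]
NEG     : [1, -5, -4]
ROT     : [-5, -4, 1]
PUSH 5  : [-5, -4, 1, 5]
ROT     : [-5, 1, 5, -4]
NEG     : [-5, 1, 5, 4]
ROT     : [-5, 5, 4, 1]
DUP     : [-5, 5, 4, 1, 1]
POP     : [-5, 5, 4, 1]
ADD     : [-5, 5, 5]
NEG     : [-5, 5, -5]
SWAP    : [-5, -5, 5]
SWAP    : [-5, 5, -5]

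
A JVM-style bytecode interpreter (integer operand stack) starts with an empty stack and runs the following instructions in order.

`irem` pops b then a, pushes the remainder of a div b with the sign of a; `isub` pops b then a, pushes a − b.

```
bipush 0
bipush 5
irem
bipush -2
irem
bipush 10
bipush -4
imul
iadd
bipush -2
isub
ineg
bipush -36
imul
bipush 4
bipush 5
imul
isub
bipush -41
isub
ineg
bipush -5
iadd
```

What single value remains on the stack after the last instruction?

bipush 0   → 0
bipush 5   → 0 5
irem       → 0
bipush -2  → 0 -2
irem       → 0
bipush 10  → 0 10
bipush -4  → 0 10 -4
imul       → 0 -40
iadd       → -40
bipush -2  → -40 -2
isub       → -38
ineg       → 38
bipush -36 → 38 -36
imul       → -1368
bipush 4   → -1368 4
bipush 5   → -1368 4 5
imul       → -1368 20
isub       → -1388
bipush -41 → -1388 -41
isub       → -1347
ineg       → 1347
bipush -5  → 1347 -5
iadd       → 1342

1342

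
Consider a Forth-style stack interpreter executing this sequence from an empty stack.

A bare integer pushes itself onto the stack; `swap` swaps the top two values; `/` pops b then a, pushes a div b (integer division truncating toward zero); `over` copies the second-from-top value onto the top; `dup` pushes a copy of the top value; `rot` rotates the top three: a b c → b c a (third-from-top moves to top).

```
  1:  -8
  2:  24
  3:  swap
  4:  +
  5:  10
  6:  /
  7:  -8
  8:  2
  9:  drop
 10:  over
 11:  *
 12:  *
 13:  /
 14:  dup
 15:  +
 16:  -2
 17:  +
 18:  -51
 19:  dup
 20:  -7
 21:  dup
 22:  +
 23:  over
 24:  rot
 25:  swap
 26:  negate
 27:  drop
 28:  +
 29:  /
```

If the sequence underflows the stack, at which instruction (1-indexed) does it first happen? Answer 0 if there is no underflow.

-8    -8
24    -8 24
swap  24 -8
+     16
10    16 10
/     1
-8    1 -8
2     1 -8 2
drop  1 -8
over  1 -8 1
*     1 -8
*     -8
/  — needs 2 operands, stack has 1 → underflow

13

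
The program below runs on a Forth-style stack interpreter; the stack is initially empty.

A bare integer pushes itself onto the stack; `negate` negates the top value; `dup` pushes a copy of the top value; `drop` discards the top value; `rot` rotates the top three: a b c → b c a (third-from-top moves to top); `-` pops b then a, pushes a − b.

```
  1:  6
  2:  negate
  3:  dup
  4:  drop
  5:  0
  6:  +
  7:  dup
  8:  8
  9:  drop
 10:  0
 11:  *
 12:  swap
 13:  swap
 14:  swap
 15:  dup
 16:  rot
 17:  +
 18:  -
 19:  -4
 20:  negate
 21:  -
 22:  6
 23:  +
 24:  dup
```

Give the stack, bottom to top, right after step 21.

6       [6]
negate  [-6]
dup     [-6, -6]
drop    [-6]
0       [-6, 0]
+       [-6]
dup     [-6, -6]
8       [-6, -6, 8]
drop    [-6, -6]
0       [-6, -6, 0]
*       [-6, 0]
swap    [0, -6]
swap    [-6, 0]
swap    [0, -6]
dup     [0, -6, -6]
rot     [-6, -6, 0]
+       [-6, -6]
-       [0]
-4      [0, -4]
negate  [0, 4]
-       [-4]

[-4]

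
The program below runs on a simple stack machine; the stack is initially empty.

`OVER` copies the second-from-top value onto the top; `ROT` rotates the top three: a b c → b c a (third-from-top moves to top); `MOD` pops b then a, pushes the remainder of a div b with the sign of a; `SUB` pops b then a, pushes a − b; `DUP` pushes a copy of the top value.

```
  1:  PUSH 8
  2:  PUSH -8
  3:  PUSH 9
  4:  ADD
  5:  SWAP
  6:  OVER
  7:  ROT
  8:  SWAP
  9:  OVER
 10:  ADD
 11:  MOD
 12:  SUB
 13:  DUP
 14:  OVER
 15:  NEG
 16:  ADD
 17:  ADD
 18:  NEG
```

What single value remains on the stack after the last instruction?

PUSH 8  -> [8]
PUSH -8 -> [8, -8]
PUSH 9  -> [8, -8, 9]
ADD     -> [8, 1]
SWAP    -> [1, 8]
OVER    -> [1, 8, 1]
ROT     -> [8, 1, 1]
SWAP    -> [8, 1, 1]
OVER    -> [8, 1, 1, 1]
ADD     -> [8, 1, 2]
MOD     -> [8, 1]
SUB     -> [7]
DUP     -> [7, 7]
OVER    -> [7, 7, 7]
NEG     -> [7, 7, -7]
ADD     -> [7, 0]
ADD     -> [7]
NEG     -> [-7]

-7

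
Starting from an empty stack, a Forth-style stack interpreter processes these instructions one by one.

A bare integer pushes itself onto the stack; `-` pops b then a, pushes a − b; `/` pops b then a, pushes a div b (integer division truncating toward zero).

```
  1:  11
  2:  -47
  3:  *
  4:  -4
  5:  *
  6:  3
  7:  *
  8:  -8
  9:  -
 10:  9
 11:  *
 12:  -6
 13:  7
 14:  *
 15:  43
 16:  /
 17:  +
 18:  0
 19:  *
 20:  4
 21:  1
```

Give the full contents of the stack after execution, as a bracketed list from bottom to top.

11  : 11
-47 : 11 -47
*   : -517
-4  : -517 -4
*   : 2068
3   : 2068 3
*   : 6204
-8  : 6204 -8
-   : 6212
9   : 6212 9
*   : 55908
-6  : 55908 -6
7   : 55908 -6 7
*   : 55908 -42
43  : 55908 -42 43
/   : 55908 0
+   : 55908
0   : 55908 0
*   : 0
4   : 0 4
1   : 0 4 1

[0, 4, 1]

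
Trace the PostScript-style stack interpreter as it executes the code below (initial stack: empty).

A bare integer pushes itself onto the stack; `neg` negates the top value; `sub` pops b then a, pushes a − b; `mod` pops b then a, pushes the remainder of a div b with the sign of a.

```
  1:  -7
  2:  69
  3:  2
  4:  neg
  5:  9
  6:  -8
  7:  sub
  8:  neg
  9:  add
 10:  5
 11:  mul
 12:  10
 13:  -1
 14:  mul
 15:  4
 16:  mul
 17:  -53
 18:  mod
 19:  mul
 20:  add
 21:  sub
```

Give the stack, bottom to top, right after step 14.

[-7, 69, -95, -10]

-7  -> [-7]
69  -> [-7, 69]
2   -> [-7, 69, 2]
neg -> [-7, 69, -2]
9   -> [-7, 69, -2, 9]
-8  -> [-7, 69, -2, 9, -8]
sub -> [-7, 69, -2, 17]
neg -> [-7, 69, -2, -17]
add -> [-7, 69, -19]
5   -> [-7, 69, -19, 5]
mul -> [-7, 69, -95]
10  -> [-7, 69, -95, 10]
-1  -> [-7, 69, -95, 10, -1]
mul -> [-7, 69, -95, -10]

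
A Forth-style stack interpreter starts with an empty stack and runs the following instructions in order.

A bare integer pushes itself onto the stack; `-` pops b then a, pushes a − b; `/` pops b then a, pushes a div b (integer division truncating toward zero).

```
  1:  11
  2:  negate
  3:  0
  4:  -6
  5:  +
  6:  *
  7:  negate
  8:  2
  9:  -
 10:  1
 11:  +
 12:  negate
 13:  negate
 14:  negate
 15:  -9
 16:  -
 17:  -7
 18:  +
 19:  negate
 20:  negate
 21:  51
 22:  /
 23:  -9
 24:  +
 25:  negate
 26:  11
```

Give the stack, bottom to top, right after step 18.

[69]

11     : [11]
negate : [-11]
0      : [-11, 0]
-6     : [-11, 0, -6]
+      : [-11, -6]
*      : [66]
negate : [-66]
2      : [-66, 2]
-      : [-68]
1      : [-68, 1]
+      : [-67]
negate : [67]
negate : [-67]
negate : [67]
-9     : [67, -9]
-      : [76]
-7     : [76, -7]
+      : [69]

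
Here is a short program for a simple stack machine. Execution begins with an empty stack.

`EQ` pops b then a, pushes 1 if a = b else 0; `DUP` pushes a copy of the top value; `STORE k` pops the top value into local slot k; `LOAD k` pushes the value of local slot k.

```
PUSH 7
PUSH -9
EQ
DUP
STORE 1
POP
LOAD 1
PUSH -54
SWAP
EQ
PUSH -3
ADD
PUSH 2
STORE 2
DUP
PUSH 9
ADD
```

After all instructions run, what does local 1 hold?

PUSH 7   : 7
PUSH -9  : 7 -9
EQ       : 0
DUP      : 0 0
STORE 1  : 0
POP      : (empty)
LOAD 1   : 0
PUSH -54 : 0 -54
SWAP     : -54 0
EQ       : 0
PUSH -3  : 0 -3
ADD      : -3
PUSH 2   : -3 2
STORE 2  : -3
DUP      : -3 -3
PUSH 9   : -3 -3 9
ADD      : -3 6

0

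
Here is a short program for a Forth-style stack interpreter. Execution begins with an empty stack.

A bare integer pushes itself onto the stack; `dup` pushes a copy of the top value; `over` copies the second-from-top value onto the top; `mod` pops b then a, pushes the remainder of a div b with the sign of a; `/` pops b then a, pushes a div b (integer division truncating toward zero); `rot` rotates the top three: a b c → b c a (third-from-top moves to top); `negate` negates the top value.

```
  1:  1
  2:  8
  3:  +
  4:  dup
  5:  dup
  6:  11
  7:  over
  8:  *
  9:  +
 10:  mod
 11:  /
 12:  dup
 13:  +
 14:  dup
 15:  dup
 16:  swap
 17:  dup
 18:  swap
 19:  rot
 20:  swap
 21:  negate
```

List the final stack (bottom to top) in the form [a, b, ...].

1      : [1]
8      : [1, 8]
+      : [9]
dup    : [9, 9]
dup    : [9, 9, 9]
11     : [9, 9, 9, 11]
over   : [9, 9, 9, 11, 9]
*      : [9, 9, 9, 99]
+      : [9, 9, 108]
mod    : [9, 9]
/      : [1]
dup    : [1, 1]
+      : [2]
dup    : [2, 2]
dup    : [2, 2, 2]
swap   : [2, 2, 2]
dup    : [2, 2, 2, 2]
swap   : [2, 2, 2, 2]
rot    : [2, 2, 2, 2]
swap   : [2, 2, 2, 2]
negate : [2, 2, 2, -2]

[2, 2, 2, -2]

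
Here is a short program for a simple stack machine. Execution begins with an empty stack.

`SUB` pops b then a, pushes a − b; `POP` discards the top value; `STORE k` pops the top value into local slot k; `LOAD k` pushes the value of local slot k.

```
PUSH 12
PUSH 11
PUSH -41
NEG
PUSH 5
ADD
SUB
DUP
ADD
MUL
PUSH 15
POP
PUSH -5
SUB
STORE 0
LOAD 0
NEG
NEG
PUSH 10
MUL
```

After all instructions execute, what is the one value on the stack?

PUSH 12  → [12]
PUSH 11  → [12, 11]
PUSH -41 → [12, 11, -41]
NEG      → [12, 11, 41]
PUSH 5   → [12, 11, 41, 5]
ADD      → [12, 11, 46]
SUB      → [12, -35]
DUP      → [12, -35, -35]
ADD      → [12, -70]
MUL      → [-840]
PUSH 15  → [-840, 15]
POP      → [-840]
PUSH -5  → [-840, -5]
SUB      → [-835]
STORE 0  → []
LOAD 0   → [-835]
NEG      → [835]
NEG      → [-835]
PUSH 10  → [-835, 10]
MUL      → [-8350]

-8350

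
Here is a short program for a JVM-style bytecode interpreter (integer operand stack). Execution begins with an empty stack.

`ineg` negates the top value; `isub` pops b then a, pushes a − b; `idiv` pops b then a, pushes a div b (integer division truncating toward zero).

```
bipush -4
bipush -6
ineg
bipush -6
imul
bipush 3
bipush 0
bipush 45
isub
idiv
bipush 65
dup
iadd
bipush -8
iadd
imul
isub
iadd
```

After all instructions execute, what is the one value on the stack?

-40

bipush -4 : [-4]
bipush -6 : [-4, -6]
ineg      : [-4, 6]
bipush -6 : [-4, 6, -6]
imul      : [-4, -36]
bipush 3  : [-4, -36, 3]
bipush 0  : [-4, -36, 3, 0]
bipush 45 : [-4, -36, 3, 0, 45]
isub      : [-4, -36, 3, -45]
idiv      : [-4, -36, 0]
bipush 65 : [-4, -36, 0, 65]
dup       : [-4, -36, 0, 65, 65]
iadd      : [-4, -36, 0, 130]
bipush -8 : [-4, -36, 0, 130, -8]
iadd      : [-4, -36, 0, 122]
imul      : [-4, -36, 0]
isub      : [-4, -36]
iadd      : [-40]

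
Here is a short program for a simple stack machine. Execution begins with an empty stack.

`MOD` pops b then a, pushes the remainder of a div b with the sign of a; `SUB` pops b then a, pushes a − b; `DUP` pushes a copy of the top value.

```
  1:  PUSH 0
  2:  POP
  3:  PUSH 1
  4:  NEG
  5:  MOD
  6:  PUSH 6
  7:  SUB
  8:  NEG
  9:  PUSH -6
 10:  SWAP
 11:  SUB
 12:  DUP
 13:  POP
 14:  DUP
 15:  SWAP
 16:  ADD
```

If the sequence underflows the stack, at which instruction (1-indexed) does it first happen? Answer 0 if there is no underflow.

PUSH 0 -> 0
POP    -> (empty)
PUSH 1 -> 1
NEG    -> -1
MOD  — needs 2 operands, stack has 1 → underflow

5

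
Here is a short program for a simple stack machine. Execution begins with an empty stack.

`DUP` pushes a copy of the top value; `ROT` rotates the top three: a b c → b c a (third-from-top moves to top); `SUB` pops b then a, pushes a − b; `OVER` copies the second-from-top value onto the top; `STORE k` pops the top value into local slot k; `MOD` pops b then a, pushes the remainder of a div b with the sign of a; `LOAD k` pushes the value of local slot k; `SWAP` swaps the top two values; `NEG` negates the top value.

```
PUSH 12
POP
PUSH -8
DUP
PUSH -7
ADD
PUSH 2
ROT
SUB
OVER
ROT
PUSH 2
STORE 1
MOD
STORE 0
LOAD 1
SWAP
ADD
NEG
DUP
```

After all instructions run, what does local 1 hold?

PUSH 12  [12]
POP      []
PUSH -8  [-8]
DUP      [-8, -8]
PUSH -7  [-8, -8, -7]
ADD      [-8, -15]
PUSH 2   [-8, -15, 2]
ROT      [-15, 2, -8]
SUB      [-15, 10]
OVER     [-15, 10, -15]
ROT      [10, -15, -15]
PUSH 2   [10, -15, -15, 2]
STORE 1  [10, -15, -15]
MOD      [10, 0]
STORE 0  [10]
LOAD 1   [10, 2]
SWAP     [2, 10]
ADD      [12]
NEG      [-12]
DUP      [-12, -12]

2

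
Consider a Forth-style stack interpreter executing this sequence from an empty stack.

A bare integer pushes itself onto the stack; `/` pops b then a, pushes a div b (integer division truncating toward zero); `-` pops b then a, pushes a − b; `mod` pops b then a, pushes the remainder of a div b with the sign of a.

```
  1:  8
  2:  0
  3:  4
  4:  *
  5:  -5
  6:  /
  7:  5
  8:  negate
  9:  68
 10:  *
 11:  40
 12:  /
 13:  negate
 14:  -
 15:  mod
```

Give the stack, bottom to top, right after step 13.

8      -> 8
0      -> 8 0
4      -> 8 0 4
*      -> 8 0
-5     -> 8 0 -5
/      -> 8 0
5      -> 8 0 5
negate -> 8 0 -5
68     -> 8 0 -5 68
*      -> 8 0 -340
40     -> 8 0 -340 40
/      -> 8 0 -8
negate -> 8 0 8

[8, 0, 8]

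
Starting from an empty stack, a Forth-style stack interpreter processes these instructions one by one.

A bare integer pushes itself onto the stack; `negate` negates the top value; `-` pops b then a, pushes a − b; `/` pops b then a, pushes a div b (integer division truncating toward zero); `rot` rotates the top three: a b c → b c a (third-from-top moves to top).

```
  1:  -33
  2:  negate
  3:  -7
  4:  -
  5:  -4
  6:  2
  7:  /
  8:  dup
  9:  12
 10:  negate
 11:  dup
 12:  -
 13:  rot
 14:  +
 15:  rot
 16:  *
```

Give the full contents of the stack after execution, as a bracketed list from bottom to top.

[-2, -80]

-33    -> -33
negate -> 33
-7     -> 33 -7
-      -> 40
-4     -> 40 -4
2      -> 40 -4 2
/      -> 40 -2
dup    -> 40 -2 -2
12     -> 40 -2 -2 12
negate -> 40 -2 -2 -12
dup    -> 40 -2 -2 -12 -12
-      -> 40 -2 -2 0
rot    -> 40 -2 0 -2
+      -> 40 -2 -2
rot    -> -2 -2 40
*      -> -2 -80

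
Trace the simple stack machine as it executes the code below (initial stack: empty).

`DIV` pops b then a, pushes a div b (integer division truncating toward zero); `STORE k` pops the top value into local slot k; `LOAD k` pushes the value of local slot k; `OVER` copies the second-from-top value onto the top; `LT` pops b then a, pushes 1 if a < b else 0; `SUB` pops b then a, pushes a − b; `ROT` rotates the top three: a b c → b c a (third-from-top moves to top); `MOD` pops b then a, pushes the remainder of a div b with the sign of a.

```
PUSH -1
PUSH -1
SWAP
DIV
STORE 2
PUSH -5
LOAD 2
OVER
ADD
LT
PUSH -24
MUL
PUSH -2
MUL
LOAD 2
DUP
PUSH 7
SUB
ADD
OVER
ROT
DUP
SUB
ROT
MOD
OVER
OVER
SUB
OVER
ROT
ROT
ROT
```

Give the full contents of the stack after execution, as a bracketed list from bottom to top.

PUSH -1  -> [-1]
PUSH -1  -> [-1, -1]
SWAP     -> [-1, -1]
DIV      -> [1]
STORE 2  -> []
PUSH -5  -> [-5]
LOAD 2   -> [-5, 1]
OVER     -> [-5, 1, -5]
ADD      -> [-5, -4]
LT       -> [1]
PUSH -24 -> [1, -24]
MUL      -> [-24]
PUSH -2  -> [-24, -2]
MUL      -> [48]
LOAD 2   -> [48, 1]
DUP      -> [48, 1, 1]
PUSH 7   -> [48, 1, 1, 7]
SUB      -> [48, 1, -6]
ADD      -> [48, -5]
OVER     -> [48, -5, 48]
ROT      -> [-5, 48, 48]
DUP      -> [-5, 48, 48, 48]
SUB      -> [-5, 48, 0]
ROT      -> [48, 0, -5]
MOD      -> [48, 0]
OVER     -> [48, 0, 48]
OVER     -> [48, 0, 48, 0]
SUB      -> [48, 0, 48]
OVER     -> [48, 0, 48, 0]
ROT      -> [48, 48, 0, 0]
ROT      -> [48, 0, 0, 48]
ROT      -> [48, 0, 48, 0]

[48, 0, 48, 0]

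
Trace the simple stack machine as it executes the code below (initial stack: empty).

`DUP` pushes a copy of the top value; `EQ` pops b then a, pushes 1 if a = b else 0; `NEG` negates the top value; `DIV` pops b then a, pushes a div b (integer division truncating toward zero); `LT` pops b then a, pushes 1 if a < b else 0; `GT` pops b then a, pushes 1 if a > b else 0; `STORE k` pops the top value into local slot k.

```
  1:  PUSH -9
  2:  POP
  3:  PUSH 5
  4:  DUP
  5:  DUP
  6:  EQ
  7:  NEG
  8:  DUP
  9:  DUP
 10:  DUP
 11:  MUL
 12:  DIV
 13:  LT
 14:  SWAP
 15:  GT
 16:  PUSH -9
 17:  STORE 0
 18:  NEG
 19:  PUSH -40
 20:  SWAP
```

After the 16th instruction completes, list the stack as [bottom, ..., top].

PUSH -9 -> -9
POP     -> (empty)
PUSH 5  -> 5
DUP     -> 5 5
DUP     -> 5 5 5
EQ      -> 5 1
NEG     -> 5 -1
DUP     -> 5 -1 -1
DUP     -> 5 -1 -1 -1
DUP     -> 5 -1 -1 -1 -1
MUL     -> 5 -1 -1 1
DIV     -> 5 -1 -1
LT      -> 5 0
SWAP    -> 0 5
GT      -> 0
PUSH -9 -> 0 -9

[0, -9]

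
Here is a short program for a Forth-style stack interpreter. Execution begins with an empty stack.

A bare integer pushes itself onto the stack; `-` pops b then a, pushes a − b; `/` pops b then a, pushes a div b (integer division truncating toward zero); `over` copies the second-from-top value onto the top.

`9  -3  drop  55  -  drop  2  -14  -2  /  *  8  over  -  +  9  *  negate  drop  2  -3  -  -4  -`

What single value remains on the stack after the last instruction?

9

9      -> [9]
-3     -> [9, -3]
drop   -> [9]
55     -> [9, 55]
-      -> [-46]
drop   -> []
2      -> [2]
-14    -> [2, -14]
-2     -> [2, -14, -2]
/      -> [2, 7]
*      -> [14]
8      -> [14, 8]
over   -> [14, 8, 14]
-      -> [14, -6]
+      -> [8]
9      -> [8, 9]
*      -> [72]
negate -> [-72]
drop   -> []
2      -> [2]
-3     -> [2, -3]
-      -> [5]
-4     -> [5, -4]
-      -> [9]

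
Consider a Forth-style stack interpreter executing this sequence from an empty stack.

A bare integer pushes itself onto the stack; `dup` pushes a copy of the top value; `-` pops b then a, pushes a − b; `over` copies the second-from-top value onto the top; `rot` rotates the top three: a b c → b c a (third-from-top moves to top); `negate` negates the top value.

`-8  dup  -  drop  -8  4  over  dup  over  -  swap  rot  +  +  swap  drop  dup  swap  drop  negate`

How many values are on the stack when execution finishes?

1

-8     -> [-8]
dup    -> [-8, -8]
-      -> [0]
drop   -> []
-8     -> [-8]
4      -> [-8, 4]
over   -> [-8, 4, -8]
dup    -> [-8, 4, -8, -8]
over   -> [-8, 4, -8, -8, -8]
-      -> [-8, 4, -8, 0]
swap   -> [-8, 4, 0, -8]
rot    -> [-8, 0, -8, 4]
+      -> [-8, 0, -4]
+      -> [-8, -4]
swap   -> [-4, -8]
drop   -> [-4]
dup    -> [-4, -4]
swap   -> [-4, -4]
drop   -> [-4]
negate -> [4]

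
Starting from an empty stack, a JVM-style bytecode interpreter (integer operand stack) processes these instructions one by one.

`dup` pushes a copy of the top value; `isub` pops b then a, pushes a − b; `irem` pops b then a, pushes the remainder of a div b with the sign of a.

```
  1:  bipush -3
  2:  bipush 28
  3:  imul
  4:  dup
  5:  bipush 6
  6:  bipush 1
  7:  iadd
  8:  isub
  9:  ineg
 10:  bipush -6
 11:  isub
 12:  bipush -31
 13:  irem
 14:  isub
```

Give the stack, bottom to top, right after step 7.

bipush -3 -> [-3]
bipush 28 -> [-3, 28]
imul      -> [-84]
dup       -> [-84, -84]
bipush 6  -> [-84, -84, 6]
bipush 1  -> [-84, -84, 6, 1]
iadd      -> [-84, -84, 7]

[-84, -84, 7]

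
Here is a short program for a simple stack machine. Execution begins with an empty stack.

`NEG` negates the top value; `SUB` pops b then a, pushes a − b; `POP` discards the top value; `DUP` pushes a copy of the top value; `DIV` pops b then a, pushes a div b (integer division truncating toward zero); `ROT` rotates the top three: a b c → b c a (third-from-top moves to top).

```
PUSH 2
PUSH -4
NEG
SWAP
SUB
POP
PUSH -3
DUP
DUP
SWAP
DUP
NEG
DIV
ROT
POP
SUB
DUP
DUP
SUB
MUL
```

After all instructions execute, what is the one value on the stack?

0

PUSH 2  : 2
PUSH -4 : 2 -4
NEG     : 2 4
SWAP    : 4 2
SUB     : 2
POP     : (empty)
PUSH -3 : -3
DUP     : -3 -3
DUP     : -3 -3 -3
SWAP    : -3 -3 -3
DUP     : -3 -3 -3 -3
NEG     : -3 -3 -3 3
DIV     : -3 -3 -1
ROT     : -3 -1 -3
POP     : -3 -1
SUB     : -2
DUP     : -2 -2
DUP     : -2 -2 -2
SUB     : -2 0
MUL     : 0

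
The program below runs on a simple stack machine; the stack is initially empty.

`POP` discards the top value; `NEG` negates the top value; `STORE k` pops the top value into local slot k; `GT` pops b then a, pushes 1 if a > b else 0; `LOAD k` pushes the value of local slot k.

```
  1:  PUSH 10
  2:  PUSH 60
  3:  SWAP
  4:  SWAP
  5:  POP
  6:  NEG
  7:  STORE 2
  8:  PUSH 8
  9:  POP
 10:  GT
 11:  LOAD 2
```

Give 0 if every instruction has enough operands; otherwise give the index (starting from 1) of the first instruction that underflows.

PUSH 10 -> [10]
PUSH 60 -> [10, 60]
SWAP    -> [60, 10]
SWAP    -> [10, 60]
POP     -> [10]
NEG     -> [-10]
STORE 2 -> []
PUSH 8  -> [8]
POP     -> []
GT  — needs 2 operands, stack has 0 → underflow

10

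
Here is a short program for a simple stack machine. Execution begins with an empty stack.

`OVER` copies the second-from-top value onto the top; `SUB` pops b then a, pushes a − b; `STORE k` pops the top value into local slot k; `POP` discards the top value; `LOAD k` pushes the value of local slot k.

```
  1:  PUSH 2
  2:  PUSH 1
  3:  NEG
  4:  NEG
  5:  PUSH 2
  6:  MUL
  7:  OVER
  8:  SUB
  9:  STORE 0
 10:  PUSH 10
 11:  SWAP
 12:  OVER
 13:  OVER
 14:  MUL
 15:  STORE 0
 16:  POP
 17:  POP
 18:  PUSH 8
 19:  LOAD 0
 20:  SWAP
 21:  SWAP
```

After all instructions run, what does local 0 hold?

PUSH 2   [2]
PUSH 1   [2, 1]
NEG      [2, -1]
NEG      [2, 1]
PUSH 2   [2, 1, 2]
MUL      [2, 2]
OVER     [2, 2, 2]
SUB      [2, 0]
STORE 0  [2]
PUSH 10  [2, 10]
SWAP     [10, 2]
OVER     [10, 2, 10]
OVER     [10, 2, 10, 2]
MUL      [10, 2, 20]
STORE 0  [10, 2]
POP      [10]
POP      []
PUSH 8   [8]
LOAD 0   [8, 20]
SWAP     [20, 8]
SWAP     [8, 20]

20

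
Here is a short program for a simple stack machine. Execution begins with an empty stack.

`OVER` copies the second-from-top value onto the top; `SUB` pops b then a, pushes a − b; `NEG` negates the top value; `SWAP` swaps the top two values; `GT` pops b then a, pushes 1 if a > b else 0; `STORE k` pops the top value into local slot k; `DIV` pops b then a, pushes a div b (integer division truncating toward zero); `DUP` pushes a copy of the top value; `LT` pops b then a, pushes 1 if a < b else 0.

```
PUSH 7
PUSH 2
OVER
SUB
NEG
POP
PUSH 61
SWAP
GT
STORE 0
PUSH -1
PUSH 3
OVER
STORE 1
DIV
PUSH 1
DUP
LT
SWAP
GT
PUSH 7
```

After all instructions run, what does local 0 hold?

PUSH 7   7
PUSH 2   7 2
OVER     7 2 7
SUB      7 -5
NEG      7 5
POP      7
PUSH 61  7 61
SWAP     61 7
GT       1
STORE 0  (empty)
PUSH -1  -1
PUSH 3   -1 3
OVER     -1 3 -1
STORE 1  -1 3
DIV      0
PUSH 1   0 1
DUP      0 1 1
LT       0 0
SWAP     0 0
GT       0
PUSH 7   0 7

1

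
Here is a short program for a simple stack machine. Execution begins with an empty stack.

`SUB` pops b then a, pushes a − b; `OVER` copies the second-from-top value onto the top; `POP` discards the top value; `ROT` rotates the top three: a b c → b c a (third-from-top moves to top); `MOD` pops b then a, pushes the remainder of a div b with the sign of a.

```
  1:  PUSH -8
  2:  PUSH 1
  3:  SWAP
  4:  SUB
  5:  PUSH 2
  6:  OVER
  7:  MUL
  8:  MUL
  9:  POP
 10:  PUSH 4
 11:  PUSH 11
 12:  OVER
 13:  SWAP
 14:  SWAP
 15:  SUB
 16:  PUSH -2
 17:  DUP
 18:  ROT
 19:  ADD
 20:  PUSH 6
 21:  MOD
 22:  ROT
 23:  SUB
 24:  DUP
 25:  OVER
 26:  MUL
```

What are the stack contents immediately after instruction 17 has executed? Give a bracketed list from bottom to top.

PUSH -8 → -8
PUSH 1  → -8 1
SWAP    → 1 -8
SUB     → 9
PUSH 2  → 9 2
OVER    → 9 2 9
MUL     → 9 18
MUL     → 162
POP     → (empty)
PUSH 4  → 4
PUSH 11 → 4 11
OVER    → 4 11 4
SWAP    → 4 4 11
SWAP    → 4 11 4
SUB     → 4 7
PUSH -2 → 4 7 -2
DUP     → 4 7 -2 -2

[4, 7, -2, -2]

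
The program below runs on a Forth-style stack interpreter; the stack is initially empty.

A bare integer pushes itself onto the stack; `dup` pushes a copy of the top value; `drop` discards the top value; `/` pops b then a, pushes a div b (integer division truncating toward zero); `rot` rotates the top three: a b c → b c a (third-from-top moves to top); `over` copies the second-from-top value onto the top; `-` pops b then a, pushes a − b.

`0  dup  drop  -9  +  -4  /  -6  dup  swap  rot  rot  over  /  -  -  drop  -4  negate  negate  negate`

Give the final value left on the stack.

0      : [0]
dup    : [0, 0]
drop   : [0]
-9     : [0, -9]
+      : [-9]
-4     : [-9, -4]
/      : [2]
-6     : [2, -6]
dup    : [2, -6, -6]
swap   : [2, -6, -6]
rot    : [-6, -6, 2]
rot    : [-6, 2, -6]
over   : [-6, 2, -6, 2]
/      : [-6, 2, -3]
-      : [-6, 5]
-      : [-11]
drop   : []
-4     : [-4]
negate : [4]
negate : [-4]
negate : [4]

4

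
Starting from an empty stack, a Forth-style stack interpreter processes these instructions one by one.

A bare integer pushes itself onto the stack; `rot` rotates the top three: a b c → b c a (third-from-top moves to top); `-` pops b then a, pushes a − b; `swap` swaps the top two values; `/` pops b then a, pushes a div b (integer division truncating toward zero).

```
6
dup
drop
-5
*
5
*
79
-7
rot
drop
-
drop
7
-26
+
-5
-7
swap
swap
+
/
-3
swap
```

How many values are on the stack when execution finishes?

2

6    → [6]
dup  → [6, 6]
drop → [6]
-5   → [6, -5]
*    → [-30]
5    → [-30, 5]
*    → [-150]
79   → [-150, 79]
-7   → [-150, 79, -7]
rot  → [79, -7, -150]
drop → [79, -7]
-    → [86]
drop → []
7    → [7]
-26  → [7, -26]
+    → [-19]
-5   → [-19, -5]
-7   → [-19, -5, -7]
swap → [-19, -7, -5]
swap → [-19, -5, -7]
+    → [-19, -12]
/    → [1]
-3   → [1, -3]
swap → [-3, 1]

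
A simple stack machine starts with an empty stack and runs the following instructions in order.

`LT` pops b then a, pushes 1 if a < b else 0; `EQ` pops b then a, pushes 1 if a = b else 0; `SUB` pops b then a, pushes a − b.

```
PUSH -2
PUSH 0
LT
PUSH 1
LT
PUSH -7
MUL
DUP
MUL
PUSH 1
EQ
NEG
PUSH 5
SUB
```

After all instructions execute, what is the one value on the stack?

PUSH -2  [-2]
PUSH 0   [-2, 0]
LT       [1]
PUSH 1   [1, 1]
LT       [0]
PUSH -7  [0, -7]
MUL      [0]
DUP      [0, 0]
MUL      [0]
PUSH 1   [0, 1]
EQ       [0]
NEG      [0]
PUSH 5   [0, 5]
SUB      [-5]

-5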